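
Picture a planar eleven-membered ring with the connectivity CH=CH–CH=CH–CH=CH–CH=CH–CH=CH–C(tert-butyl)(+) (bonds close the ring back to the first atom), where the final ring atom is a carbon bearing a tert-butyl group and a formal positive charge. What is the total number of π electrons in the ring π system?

The p orbitals form a continuous loop: each doubly-bonded ring atom is sp² with one p-orbital electron; the carbocation has an empty p orbital. The ring is fully conjugated.
Adding the contributions, 5 × 2 = 10 from the double-bond units + 0 from the C(tert-butyl)(+) atom = 10.

10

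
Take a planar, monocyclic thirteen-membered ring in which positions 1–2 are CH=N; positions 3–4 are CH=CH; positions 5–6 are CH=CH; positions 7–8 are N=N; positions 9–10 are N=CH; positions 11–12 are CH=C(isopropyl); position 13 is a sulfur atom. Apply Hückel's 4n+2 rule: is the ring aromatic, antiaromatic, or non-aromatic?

Aromatic

Every ring atom contributes a p orbital perpendicular to the ring (the double-bond atoms are sp², each contributing one p electron; the doubly-bonded nitrogens are pyridine-type — their lone pairs lie in the ring plane, leaving one electron in the p orbital; the sulfur donates one lone pair from its p orbital), so the π system is cyclic and fully conjugated.
Tallying contributions gives 6 × 2 = 12 from the double-bond units + 2 from the S atom = 14.
14 = 4(3) + 2, which satisfies Hückel's 4n+2 rule.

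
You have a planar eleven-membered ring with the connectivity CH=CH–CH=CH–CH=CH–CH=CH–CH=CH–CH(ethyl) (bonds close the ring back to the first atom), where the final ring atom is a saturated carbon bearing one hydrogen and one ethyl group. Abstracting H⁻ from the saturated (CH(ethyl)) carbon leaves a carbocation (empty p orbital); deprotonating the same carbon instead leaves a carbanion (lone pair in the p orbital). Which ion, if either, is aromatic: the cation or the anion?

The cation

Both ions have a continuous loop of p orbitals — each ring atom is sp².
Cation: 5 × 2 + 0 = 10 π electrons → 4(2)+2, aromatic.
Anion: 5 × 2 + 2 = 12 π electrons → 4(3), antiaromatic.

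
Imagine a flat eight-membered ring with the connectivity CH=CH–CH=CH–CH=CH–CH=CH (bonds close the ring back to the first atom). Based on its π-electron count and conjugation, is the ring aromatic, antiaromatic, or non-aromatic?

Every ring atom contributes a p orbital perpendicular to the ring (each doubly-bonded ring atom is sp² with one p-orbital electron), so the π system is cyclic and fully conjugated.
Adding the contributions, 4 × 2 = 8 from the 4 double-bond units.
8 is a 4n count (n = 2), so the planar conjugated ring is antiaromatic.

Antiaromatic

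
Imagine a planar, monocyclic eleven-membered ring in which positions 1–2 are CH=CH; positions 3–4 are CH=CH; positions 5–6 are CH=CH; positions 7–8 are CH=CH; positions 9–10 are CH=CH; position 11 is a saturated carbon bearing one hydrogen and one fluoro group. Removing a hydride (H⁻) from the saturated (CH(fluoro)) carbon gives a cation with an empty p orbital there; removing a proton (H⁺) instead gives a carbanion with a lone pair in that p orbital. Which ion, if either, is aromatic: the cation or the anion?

The cation

In both ions every ring atom is sp² and contributes a p orbital, so both rings are fully conjugated.
Cation: 5 × 2 + 0 = 10 π electrons → 4(2)+2, aromatic.
Anion: 5 × 2 + 2 = 12 π electrons → 4(3), antiaromatic.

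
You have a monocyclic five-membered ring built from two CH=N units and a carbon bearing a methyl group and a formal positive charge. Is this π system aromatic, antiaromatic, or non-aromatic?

Check conjugation: every atom in a ring double bond is sp² and brings one electron to the p orbital; each =N– nitrogen is pyridine-type (lone pair in the sp² plane, one electron in the p orbital); the carbocation has an empty p orbital — every position has a p orbital, so the cyclic π system is continuous.
Adding the contributions, 2 × 2 = 4 from the double-bond units + 0 from the C(methyl)(+) atom = 4.
A 4n π count (4, n = 1) in a planar conjugated ring means antiaromatic.

Antiaromatic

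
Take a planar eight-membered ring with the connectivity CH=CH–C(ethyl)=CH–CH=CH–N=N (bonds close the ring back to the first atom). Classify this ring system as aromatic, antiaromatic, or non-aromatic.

Antiaromatic

Every ring atom contributes a p orbital perpendicular to the ring (every atom in a ring double bond is sp² and brings one electron to the p orbital; the doubly-bonded nitrogens are pyridine-type — their lone pairs lie in the ring plane, leaving one electron in the p orbital), so the π system is cyclic and fully conjugated.
Tallying contributions gives 4 × 2 = 8 from the 4 double-bond units.
With 8 = 4·2 π electrons, Hückel's rule classifies the planar ring as antiaromatic.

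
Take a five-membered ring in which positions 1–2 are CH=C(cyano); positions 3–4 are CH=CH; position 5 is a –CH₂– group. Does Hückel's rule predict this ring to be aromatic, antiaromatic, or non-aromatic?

Non-aromatic

Because the tetrahedral CH₂ carbon is sp³ and has no p orbital in the ring π system at the CH2 position, the π system cannot extend all the way around the ring.
Without a continuous loop of overlapping p orbitals the Hückel electron count never comes into play.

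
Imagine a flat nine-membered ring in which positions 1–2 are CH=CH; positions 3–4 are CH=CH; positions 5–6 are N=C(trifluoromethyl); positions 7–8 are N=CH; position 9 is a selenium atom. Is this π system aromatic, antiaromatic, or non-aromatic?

Aromatic

All ring atoms are sp² and supply a p orbital to the ring (the double-bond atoms are sp², each contributing one p electron; each =N– nitrogen is pyridine-type (lone pair in the sp² plane, one electron in the p orbital); the selenium donates one lone pair from its p orbital); the conjugation is uninterrupted.
Adding the contributions, 4 × 2 = 8 from the double-bond units + 2 from the Se atom = 10.
Since 10 = 4·2 + 2, the ring meets the 4n+2 criterion.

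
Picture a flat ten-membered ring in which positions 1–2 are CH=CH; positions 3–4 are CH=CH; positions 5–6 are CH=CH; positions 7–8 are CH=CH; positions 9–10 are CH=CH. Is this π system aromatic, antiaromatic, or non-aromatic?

The p orbitals form a continuous loop: every atom in a ring double bond is sp² and brings one electron to the p orbital. The ring is fully conjugated.
Counting π electrons: 5 × 2 = 10 from the 5 double-bond units.
Since 10 = 4·2 + 2, the ring meets the 4n+2 criterion.

Aromatic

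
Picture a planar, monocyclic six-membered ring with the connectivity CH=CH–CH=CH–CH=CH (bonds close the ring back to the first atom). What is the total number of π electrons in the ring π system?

6

Every ring atom contributes a p orbital perpendicular to the ring (each doubly-bonded ring atom is sp² with one p-orbital electron), so the π system is cyclic and fully conjugated.
Counting π electrons: 3 × 2 = 6 from the 3 double-bond units.
(The species described is benzene.)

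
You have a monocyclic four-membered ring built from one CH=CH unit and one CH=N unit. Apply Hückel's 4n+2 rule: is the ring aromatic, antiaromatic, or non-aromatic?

Check conjugation: every atom in a ring double bond is sp² and brings one electron to the p orbital; each sp² =N– keeps its lone pair in-plane and puts one electron into the π system — every position has a p orbital, so the cyclic π system is continuous.
Counting π electrons: 2 × 2 = 4 from the 2 double-bond units.
4 is a 4n count (n = 1), so the planar conjugated ring is antiaromatic.

Antiaromatic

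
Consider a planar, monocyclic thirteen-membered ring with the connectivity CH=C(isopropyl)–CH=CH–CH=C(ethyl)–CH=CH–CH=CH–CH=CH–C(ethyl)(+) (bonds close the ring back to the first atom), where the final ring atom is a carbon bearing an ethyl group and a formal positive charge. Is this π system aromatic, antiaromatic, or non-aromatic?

Antiaromatic

All ring atoms are sp² and supply a p orbital to the ring (the double-bond atoms are sp², each contributing one p electron; the carbocation has an empty p orbital); the conjugation is uninterrupted.
Adding the contributions, 6 × 2 = 12 from the double-bond units + 0 from the C(ethyl)(+) atom = 12.
A 4n π count (12, n = 3) in a planar conjugated ring means antiaromatic.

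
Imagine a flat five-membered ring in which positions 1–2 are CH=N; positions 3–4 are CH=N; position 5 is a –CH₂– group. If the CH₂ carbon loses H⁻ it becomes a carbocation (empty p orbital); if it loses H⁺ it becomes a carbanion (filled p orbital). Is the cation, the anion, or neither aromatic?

The anion

In either ion the ring is fully conjugated: every atom, including the new sp² carbon, supplies a p orbital.
Cation: 2 × 2 + 0 = 4 π electrons → 4(1), antiaromatic.
Anion: 2 × 2 + 2 = 6 π electrons → 4(1)+2, aromatic.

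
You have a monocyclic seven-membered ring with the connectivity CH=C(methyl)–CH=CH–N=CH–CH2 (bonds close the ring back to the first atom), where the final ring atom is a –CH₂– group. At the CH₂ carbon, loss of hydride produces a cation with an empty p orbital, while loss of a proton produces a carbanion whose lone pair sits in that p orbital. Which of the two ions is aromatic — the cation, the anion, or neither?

The cation

In either ion the ring is fully conjugated: every atom, including the new sp² carbon, supplies a p orbital.
Cation: 3 × 2 + 0 = 6 π electrons → 4(1)+2, aromatic.
Anion: 3 × 2 + 2 = 8 π electrons → 4(2), antiaromatic.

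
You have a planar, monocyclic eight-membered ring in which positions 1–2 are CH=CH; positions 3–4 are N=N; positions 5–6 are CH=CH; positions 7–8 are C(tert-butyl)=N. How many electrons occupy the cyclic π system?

The p orbitals form a continuous loop: the double-bond atoms are sp², each contributing one p electron; each sp² =N– keeps its lone pair in-plane and puts one electron into the π system. The ring is fully conjugated.
π-electron count: 4 × 2 = 8 from the 4 double-bond units.

8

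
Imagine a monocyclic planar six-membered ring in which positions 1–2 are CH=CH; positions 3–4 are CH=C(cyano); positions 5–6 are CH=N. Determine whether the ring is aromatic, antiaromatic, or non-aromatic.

All ring atoms are sp² and supply a p orbital to the ring (the double-bond atoms are sp², each contributing one p electron; each =N– nitrogen is pyridine-type (lone pair in the sp² plane, one electron in the p orbital)); the conjugation is uninterrupted.
Adding the contributions, 3 × 2 = 6 from the 3 double-bond units.
6 = 4(1) + 2, which satisfies Hückel's 4n+2 rule.

Aromatic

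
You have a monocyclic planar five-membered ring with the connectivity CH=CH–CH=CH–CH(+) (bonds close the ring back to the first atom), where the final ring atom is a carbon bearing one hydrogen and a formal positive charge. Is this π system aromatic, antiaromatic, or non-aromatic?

Check conjugation: each doubly-bonded ring atom is sp² with one p-orbital electron; the carbocation has an empty p orbital — every position has a p orbital, so the cyclic π system is continuous.
Adding the contributions, 2 × 2 = 4 from the double-bond units + 0 from the CH(+) atom = 4.
4 is a 4n count (n = 1), so the planar conjugated ring is antiaromatic.

Antiaromatic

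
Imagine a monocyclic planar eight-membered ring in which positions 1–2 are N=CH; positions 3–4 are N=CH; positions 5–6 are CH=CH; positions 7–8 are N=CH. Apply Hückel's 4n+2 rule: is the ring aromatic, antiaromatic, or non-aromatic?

Every ring atom contributes a p orbital perpendicular to the ring (each doubly-bonded ring atom is sp² with one p-orbital electron; each sp² =N– keeps its lone pair in-plane and puts one electron into the π system), so the π system is cyclic and fully conjugated.
π-electron count: 4 × 2 = 8 from the 4 double-bond units.
8 is a 4n count (n = 2), so the planar conjugated ring is antiaromatic.

Antiaromatic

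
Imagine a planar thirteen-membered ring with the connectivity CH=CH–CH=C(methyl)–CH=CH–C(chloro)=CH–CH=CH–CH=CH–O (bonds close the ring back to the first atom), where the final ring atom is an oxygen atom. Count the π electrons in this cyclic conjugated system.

14

The p orbitals form a continuous loop: the double-bond atoms are sp², each contributing one p electron; the oxygen donates one lone pair from its p orbital. The ring is fully conjugated.
Tallying contributions gives 6 × 2 = 12 from the double-bond units + 2 from the O atom = 14.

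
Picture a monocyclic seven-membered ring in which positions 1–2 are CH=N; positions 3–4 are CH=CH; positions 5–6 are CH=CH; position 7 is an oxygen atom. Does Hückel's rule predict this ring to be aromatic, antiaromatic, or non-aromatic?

Antiaromatic

Every ring atom contributes a p orbital perpendicular to the ring (each doubly-bonded ring atom is sp² with one p-orbital electron; each sp² =N– keeps its lone pair in-plane and puts one electron into the π system; the oxygen donates one lone pair from its p orbital), so the π system is cyclic and fully conjugated.
π-electron count: 3 × 2 = 6 from the double-bond units + 2 from the O atom = 8.
8 = 4(2); a planar, fully conjugated 4n system is antiaromatic.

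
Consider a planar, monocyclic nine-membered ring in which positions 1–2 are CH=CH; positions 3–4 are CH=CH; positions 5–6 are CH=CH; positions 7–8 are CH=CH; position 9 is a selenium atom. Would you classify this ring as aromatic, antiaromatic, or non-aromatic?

Aromatic

Check conjugation: each doubly-bonded ring atom is sp² with one p-orbital electron; the selenium donates one lone pair from its p orbital — every position has a p orbital, so the cyclic π system is continuous.
Adding the contributions, 4 × 2 = 8 from the double-bond units + 2 from the Se atom = 10.
10 = 4(2) + 2, which satisfies Hückel's 4n+2 rule.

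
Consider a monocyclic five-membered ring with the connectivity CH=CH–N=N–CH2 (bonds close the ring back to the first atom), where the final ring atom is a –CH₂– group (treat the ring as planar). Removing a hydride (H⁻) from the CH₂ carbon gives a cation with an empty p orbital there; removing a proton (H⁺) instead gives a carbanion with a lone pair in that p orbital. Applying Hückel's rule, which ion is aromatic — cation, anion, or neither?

The anion

Once that carbon is sp², every ring atom has a p orbital and both ions are fully conjugated.
Cation: 2 × 2 + 0 = 4 π electrons → 4(1), antiaromatic.
Anion: 2 × 2 + 2 = 6 π electrons → 4(1)+2, aromatic.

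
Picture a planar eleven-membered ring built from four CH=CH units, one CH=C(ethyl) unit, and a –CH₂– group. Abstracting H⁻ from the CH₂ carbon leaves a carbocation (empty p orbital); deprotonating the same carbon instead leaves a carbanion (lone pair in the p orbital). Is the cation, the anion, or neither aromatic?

The cation

In either ion the ring is fully conjugated: every atom, including the new sp² carbon, supplies a p orbital.
Cation: 5 × 2 + 0 = 10 π electrons → 4(2)+2, aromatic.
Anion: 5 × 2 + 2 = 12 π electrons → 4(3), antiaromatic.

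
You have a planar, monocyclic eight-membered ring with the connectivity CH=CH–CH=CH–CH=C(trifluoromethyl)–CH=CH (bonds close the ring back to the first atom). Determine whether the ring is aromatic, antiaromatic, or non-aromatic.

Antiaromatic

Every ring atom contributes a p orbital perpendicular to the ring (each doubly-bonded ring atom is sp² with one p-orbital electron), so the π system is cyclic and fully conjugated.
Adding the contributions, 4 × 2 = 8 from the 4 double-bond units.
8 is a 4n count (n = 2), so the planar conjugated ring is antiaromatic.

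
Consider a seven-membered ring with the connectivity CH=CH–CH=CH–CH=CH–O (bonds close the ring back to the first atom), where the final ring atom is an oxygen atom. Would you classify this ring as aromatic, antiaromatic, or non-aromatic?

Every ring atom contributes a p orbital perpendicular to the ring (the double-bond atoms are sp², each contributing one p electron; the oxygen donates one lone pair from its p orbital), so the π system is cyclic and fully conjugated.
Counting π electrons: 3 × 2 = 6 from the double-bond units + 2 from the O atom = 8.
8 is a 4n count (n = 2), so the planar conjugated ring is antiaromatic.

Antiaromatic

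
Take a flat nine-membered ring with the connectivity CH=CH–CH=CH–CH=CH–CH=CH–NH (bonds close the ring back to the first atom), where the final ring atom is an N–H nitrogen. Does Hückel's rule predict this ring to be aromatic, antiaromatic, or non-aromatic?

The p orbitals form a continuous loop: every atom in a ring double bond is sp² and brings one electron to the p orbital; the pyrrole-type nitrogen donates its lone pair from the p orbital. The ring is fully conjugated.
Counting π electrons: 4 × 2 = 8 from the double-bond units + 2 from the NH atom = 10.
With 10 π electrons (n = 2), the Hückel 4n+2 condition holds.

Aromatic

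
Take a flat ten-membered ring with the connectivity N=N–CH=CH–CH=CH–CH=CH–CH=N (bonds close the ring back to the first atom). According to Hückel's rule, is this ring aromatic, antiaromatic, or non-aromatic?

All ring atoms are sp² and supply a p orbital to the ring (every atom in a ring double bond is sp² and brings one electron to the p orbital; the doubly-bonded nitrogens are pyridine-type — their lone pairs lie in the ring plane, leaving one electron in the p orbital); the conjugation is uninterrupted.
π-electron count: 5 × 2 = 10 from the 5 double-bond units.
Since 10 = 4·2 + 2, the ring meets the 4n+2 criterion.

Aromatic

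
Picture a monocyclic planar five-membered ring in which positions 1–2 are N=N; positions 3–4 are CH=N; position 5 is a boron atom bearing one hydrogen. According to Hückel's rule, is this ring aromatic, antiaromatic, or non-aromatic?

Antiaromatic

The p orbitals form a continuous loop: every atom in a ring double bond is sp² and brings one electron to the p orbital; the doubly-bonded nitrogens are pyridine-type — their lone pairs lie in the ring plane, leaving one electron in the p orbital; the boron has an empty p orbital. The ring is fully conjugated.
Counting π electrons: 2 × 2 = 4 from the double-bond units + 0 from the BH atom = 4.
4 = 4(1); a planar, fully conjugated 4n system is antiaromatic.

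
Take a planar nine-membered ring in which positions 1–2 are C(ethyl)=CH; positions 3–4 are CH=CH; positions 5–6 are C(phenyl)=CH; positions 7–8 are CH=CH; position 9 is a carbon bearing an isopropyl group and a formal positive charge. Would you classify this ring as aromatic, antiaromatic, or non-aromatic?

Antiaromatic

Check conjugation: each doubly-bonded ring atom is sp² with one p-orbital electron; the carbocation has an empty p orbital — every position has a p orbital, so the cyclic π system is continuous.
π-electron count: 4 × 2 = 8 from the double-bond units + 0 from the C(isopropyl)(+) atom = 8.
With 8 = 4·2 π electrons, Hückel's rule classifies the planar ring as antiaromatic.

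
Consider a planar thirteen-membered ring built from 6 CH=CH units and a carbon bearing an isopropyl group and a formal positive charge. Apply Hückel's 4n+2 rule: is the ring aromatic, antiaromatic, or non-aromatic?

Every ring atom contributes a p orbital perpendicular to the ring (each doubly-bonded ring atom is sp² with one p-orbital electron; the carbocation has an empty p orbital), so the π system is cyclic and fully conjugated.
Adding the contributions, 6 × 2 = 12 from the double-bond units + 0 from the C(isopropyl)(+) atom = 12.
12 = 4(3); a planar, fully conjugated 4n system is antiaromatic.

Antiaromatic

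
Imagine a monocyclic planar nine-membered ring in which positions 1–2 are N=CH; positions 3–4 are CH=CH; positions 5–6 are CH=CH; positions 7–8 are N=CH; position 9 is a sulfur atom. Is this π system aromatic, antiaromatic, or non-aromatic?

Every ring atom contributes a p orbital perpendicular to the ring (every atom in a ring double bond is sp² and brings one electron to the p orbital; each sp² =N– keeps its lone pair in-plane and puts one electron into the π system; the sulfur donates one lone pair from its p orbital), so the π system is cyclic and fully conjugated.
Adding the contributions, 4 × 2 = 8 from the double-bond units + 2 from the S atom = 10.
Since 10 = 4·2 + 2, the ring meets the 4n+2 criterion.

Aromatic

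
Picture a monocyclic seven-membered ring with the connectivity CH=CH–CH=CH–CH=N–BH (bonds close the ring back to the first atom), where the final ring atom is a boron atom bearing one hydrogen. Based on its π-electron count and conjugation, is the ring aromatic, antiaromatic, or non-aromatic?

All ring atoms are sp² and supply a p orbital to the ring (every atom in a ring double bond is sp² and brings one electron to the p orbital; each sp² =N– keeps its lone pair in-plane and puts one electron into the π system; the boron has an empty p orbital); the conjugation is uninterrupted.
Counting π electrons: 3 × 2 = 6 from the double-bond units + 0 from the BH atom = 6.
Since 6 = 4·1 + 2, the ring meets the 4n+2 criterion.

Aromatic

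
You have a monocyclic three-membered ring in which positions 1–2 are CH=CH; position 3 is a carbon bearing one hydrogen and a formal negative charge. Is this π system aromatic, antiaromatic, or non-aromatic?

Every ring atom contributes a p orbital perpendicular to the ring (each doubly-bonded ring atom is sp² with one p-orbital electron; the carbanion's lone pair occupies the p orbital), so the π system is cyclic and fully conjugated.
Tallying contributions gives 1 × 2 = 2 from the double-bond unit + 2 from the CH(-) atom = 4.
A 4n π count (4, n = 1) in a planar conjugated ring means antiaromatic.
This is the cyclopropenyl anion.

Antiaromatic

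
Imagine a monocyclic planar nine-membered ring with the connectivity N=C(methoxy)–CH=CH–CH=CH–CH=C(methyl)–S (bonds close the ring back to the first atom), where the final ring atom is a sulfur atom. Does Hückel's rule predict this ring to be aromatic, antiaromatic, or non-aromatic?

Every ring atom contributes a p orbital perpendicular to the ring (every atom in a ring double bond is sp² and brings one electron to the p orbital; each =N– nitrogen is pyridine-type (lone pair in the sp² plane, one electron in the p orbital); the sulfur donates one lone pair from its p orbital), so the π system is cyclic and fully conjugated.
π-electron count: 4 × 2 = 8 from the double-bond units + 2 from the S atom = 10.
That gives a 4n+2 count (10, n = 2).

Aromatic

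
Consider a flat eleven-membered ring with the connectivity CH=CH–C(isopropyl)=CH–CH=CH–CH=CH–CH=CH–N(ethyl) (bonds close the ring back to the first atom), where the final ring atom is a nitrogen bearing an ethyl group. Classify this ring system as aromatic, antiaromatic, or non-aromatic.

Check conjugation: every atom in a ring double bond is sp² and brings one electron to the p orbital; the pyrrole-type nitrogen donates its lone pair from the p orbital — every position has a p orbital, so the cyclic π system is continuous.
Counting π electrons: 5 × 2 = 10 from the double-bond units + 2 from the N(ethyl) atom = 12.
With 12 = 4·3 π electrons, Hückel's rule classifies the planar ring as antiaromatic.

Antiaromatic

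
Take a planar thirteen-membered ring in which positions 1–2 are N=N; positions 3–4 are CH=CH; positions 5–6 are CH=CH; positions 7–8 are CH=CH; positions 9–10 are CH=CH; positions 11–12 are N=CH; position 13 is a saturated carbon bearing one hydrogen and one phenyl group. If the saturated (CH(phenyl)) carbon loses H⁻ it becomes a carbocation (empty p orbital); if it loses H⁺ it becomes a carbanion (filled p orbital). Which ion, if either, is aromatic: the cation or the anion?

The anion

In both ions every ring atom is sp² and contributes a p orbital, so both rings are fully conjugated.
Cation: 6 × 2 + 0 = 12 π electrons → 4(3), antiaromatic.
Anion: 6 × 2 + 2 = 14 π electrons → 4(3)+2, aromatic.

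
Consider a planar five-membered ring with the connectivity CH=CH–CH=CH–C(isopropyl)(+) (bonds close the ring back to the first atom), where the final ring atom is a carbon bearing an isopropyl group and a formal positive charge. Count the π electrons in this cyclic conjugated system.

4

Check conjugation: every atom in a ring double bond is sp² and brings one electron to the p orbital; the carbocation has an empty p orbital — every position has a p orbital, so the cyclic π system is continuous.
Counting π electrons: 2 × 2 = 4 from the double-bond units + 0 from the C(isopropyl)(+) atom = 4.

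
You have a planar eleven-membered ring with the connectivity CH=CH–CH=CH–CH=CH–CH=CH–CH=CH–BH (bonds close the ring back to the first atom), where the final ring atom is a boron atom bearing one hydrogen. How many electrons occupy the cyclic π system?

10

Check conjugation: each doubly-bonded ring atom is sp² with one p-orbital electron; the boron has an empty p orbital — every position has a p orbital, so the cyclic π system is continuous.
Tallying contributions gives 5 × 2 = 10 from the double-bond units + 0 from the BH atom = 10.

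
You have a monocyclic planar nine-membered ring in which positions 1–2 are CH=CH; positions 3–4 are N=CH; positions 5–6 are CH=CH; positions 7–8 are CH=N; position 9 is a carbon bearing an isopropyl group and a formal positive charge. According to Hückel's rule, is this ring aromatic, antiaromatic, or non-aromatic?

Antiaromatic

Every ring atom contributes a p orbital perpendicular to the ring (the double-bond atoms are sp², each contributing one p electron; each =N– nitrogen is pyridine-type (lone pair in the sp² plane, one electron in the p orbital); the carbocation has an empty p orbital), so the π system is cyclic and fully conjugated.
Counting π electrons: 4 × 2 = 8 from the double-bond units + 0 from the C(isopropyl)(+) atom = 8.
8 = 4(2); a planar, fully conjugated 4n system is antiaromatic.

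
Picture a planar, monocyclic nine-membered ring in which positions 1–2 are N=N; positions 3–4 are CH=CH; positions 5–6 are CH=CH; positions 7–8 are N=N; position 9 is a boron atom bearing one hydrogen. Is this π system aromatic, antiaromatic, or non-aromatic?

Antiaromatic

All ring atoms are sp² and supply a p orbital to the ring (every atom in a ring double bond is sp² and brings one electron to the p orbital; the doubly-bonded nitrogens are pyridine-type — their lone pairs lie in the ring plane, leaving one electron in the p orbital; the boron has an empty p orbital); the conjugation is uninterrupted.
π-electron count: 4 × 2 = 8 from the double-bond units + 0 from the BH atom = 8.
With 8 = 4·2 π electrons, Hückel's rule classifies the planar ring as antiaromatic.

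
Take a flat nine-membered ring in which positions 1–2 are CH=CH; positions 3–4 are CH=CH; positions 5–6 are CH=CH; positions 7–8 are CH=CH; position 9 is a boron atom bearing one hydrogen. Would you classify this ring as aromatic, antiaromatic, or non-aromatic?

Check conjugation: the double-bond atoms are sp², each contributing one p electron; the boron has an empty p orbital — every position has a p orbital, so the cyclic π system is continuous.
Counting π electrons: 4 × 2 = 8 from the double-bond units + 0 from the BH atom = 8.
8 = 4(2); a planar, fully conjugated 4n system is antiaromatic.

Antiaromatic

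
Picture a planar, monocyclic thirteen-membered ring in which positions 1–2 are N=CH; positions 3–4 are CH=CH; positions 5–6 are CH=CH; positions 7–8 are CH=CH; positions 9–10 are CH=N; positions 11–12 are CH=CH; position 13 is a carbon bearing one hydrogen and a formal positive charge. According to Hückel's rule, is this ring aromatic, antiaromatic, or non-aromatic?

Every ring atom contributes a p orbital perpendicular to the ring (every atom in a ring double bond is sp² and brings one electron to the p orbital; each =N– nitrogen is pyridine-type (lone pair in the sp² plane, one electron in the p orbital); the carbocation has an empty p orbital), so the π system is cyclic and fully conjugated.
Counting π electrons: 6 × 2 = 12 from the double-bond units + 0 from the CH(+) atom = 12.
12 = 4(3); a planar, fully conjugated 4n system is antiaromatic.

Antiaromatic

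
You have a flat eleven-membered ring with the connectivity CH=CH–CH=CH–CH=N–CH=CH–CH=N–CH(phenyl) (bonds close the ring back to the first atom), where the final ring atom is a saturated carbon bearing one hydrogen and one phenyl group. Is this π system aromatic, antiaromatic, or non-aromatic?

At the CH(phenyl) position, that saturated carbon is sp³ and has no p orbital in the ring π system; the ring's p-orbital overlap is broken there.
Without a continuous loop of overlapping p orbitals the Hückel electron count never comes into play.

Non-aromatic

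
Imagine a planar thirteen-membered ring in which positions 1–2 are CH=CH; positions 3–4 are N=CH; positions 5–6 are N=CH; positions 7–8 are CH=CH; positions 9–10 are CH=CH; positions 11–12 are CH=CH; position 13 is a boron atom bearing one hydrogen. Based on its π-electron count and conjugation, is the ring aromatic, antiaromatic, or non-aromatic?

Check conjugation: the double-bond atoms are sp², each contributing one p electron; each sp² =N– keeps its lone pair in-plane and puts one electron into the π system; the boron has an empty p orbital — every position has a p orbital, so the cyclic π system is continuous.
Adding the contributions, 6 × 2 = 12 from the double-bond units + 0 from the BH atom = 12.
12 = 4(3); a planar, fully conjugated 4n system is antiaromatic.

Antiaromatic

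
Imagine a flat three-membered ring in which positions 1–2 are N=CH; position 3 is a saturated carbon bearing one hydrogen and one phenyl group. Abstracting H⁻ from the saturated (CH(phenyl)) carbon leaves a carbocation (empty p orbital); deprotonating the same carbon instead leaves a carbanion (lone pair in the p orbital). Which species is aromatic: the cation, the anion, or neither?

In either ion the ring is fully conjugated: every atom, including the new sp² carbon, supplies a p orbital.
Cation: 1 × 2 + 0 = 2 π electrons → 4(0)+2, aromatic.
Anion: 1 × 2 + 2 = 4 π electrons → 4(1), antiaromatic.

The cation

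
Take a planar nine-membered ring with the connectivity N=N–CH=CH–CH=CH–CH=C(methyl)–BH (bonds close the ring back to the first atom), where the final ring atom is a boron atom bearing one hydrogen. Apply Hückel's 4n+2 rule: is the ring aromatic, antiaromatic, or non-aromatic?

Antiaromatic

Check conjugation: each doubly-bonded ring atom is sp² with one p-orbital electron; each =N– nitrogen is pyridine-type (lone pair in the sp² plane, one electron in the p orbital); the boron has an empty p orbital — every position has a p orbital, so the cyclic π system is continuous.
Tallying contributions gives 4 × 2 = 8 from the double-bond units + 0 from the BH atom = 8.
8 = 4(2); a planar, fully conjugated 4n system is antiaromatic.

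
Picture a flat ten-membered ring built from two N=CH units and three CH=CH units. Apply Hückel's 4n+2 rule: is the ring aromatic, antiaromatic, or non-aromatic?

Aromatic

Check conjugation: the double-bond atoms are sp², each contributing one p electron; each =N– nitrogen is pyridine-type (lone pair in the sp² plane, one electron in the p orbital) — every position has a p orbital, so the cyclic π system is continuous.
Adding the contributions, 5 × 2 = 10 from the 5 double-bond units.
With 10 π electrons (n = 2), the Hückel 4n+2 condition holds.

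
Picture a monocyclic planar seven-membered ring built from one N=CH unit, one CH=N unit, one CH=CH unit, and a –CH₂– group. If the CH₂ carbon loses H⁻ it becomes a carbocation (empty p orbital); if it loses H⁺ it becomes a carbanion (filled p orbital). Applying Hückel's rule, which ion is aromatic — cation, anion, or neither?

In both ions every ring atom is sp² and contributes a p orbital, so both rings are fully conjugated.
Cation: 3 × 2 + 0 = 6 π electrons → 4(1)+2, aromatic.
Anion: 3 × 2 + 2 = 8 π electrons → 4(2), antiaromatic.

The cation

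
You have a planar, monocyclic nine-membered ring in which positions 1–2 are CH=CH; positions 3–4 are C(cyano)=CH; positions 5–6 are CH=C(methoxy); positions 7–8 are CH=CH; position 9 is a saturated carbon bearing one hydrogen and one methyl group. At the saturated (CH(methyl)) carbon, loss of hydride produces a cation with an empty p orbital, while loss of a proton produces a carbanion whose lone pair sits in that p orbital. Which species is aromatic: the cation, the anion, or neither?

Both ions have a continuous loop of p orbitals — each ring atom is sp².
Cation: 4 × 2 + 0 = 8 π electrons → 4(2), antiaromatic.
Anion: 4 × 2 + 2 = 10 π electrons → 4(2)+2, aromatic.

The anion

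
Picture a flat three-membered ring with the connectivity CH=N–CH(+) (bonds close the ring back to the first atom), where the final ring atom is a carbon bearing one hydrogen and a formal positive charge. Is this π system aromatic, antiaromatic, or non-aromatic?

Aromatic

The p orbitals form a continuous loop: each doubly-bonded ring atom is sp² with one p-orbital electron; the doubly-bonded nitrogens are pyridine-type — their lone pairs lie in the ring plane, leaving one electron in the p orbital; the carbocation has an empty p orbital. The ring is fully conjugated.
Adding the contributions, 1 × 2 = 2 from the double-bond unit + 0 from the CH(+) atom = 2.
2 = 4(0) + 2, which satisfies Hückel's 4n+2 rule.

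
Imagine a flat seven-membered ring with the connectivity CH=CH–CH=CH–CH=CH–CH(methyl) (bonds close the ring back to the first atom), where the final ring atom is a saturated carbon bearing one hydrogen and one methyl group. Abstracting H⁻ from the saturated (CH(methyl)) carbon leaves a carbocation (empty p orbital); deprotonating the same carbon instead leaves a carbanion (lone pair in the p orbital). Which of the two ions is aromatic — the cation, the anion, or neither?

The cation

In both ions every ring atom is sp² and contributes a p orbital, so both rings are fully conjugated.
Cation: 3 × 2 + 0 = 6 π electrons → 4(1)+2, aromatic.
Anion: 3 × 2 + 2 = 8 π electrons → 4(2), antiaromatic.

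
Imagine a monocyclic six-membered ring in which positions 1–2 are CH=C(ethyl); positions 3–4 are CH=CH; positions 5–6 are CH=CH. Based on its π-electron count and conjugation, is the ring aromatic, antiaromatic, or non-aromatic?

Aromatic

Check conjugation: every atom in a ring double bond is sp² and brings one electron to the p orbital — every position has a p orbital, so the cyclic π system is continuous.
π-electron count: 3 × 2 = 6 from the 3 double-bond units.
Since 6 = 4·1 + 2, the ring meets the 4n+2 criterion.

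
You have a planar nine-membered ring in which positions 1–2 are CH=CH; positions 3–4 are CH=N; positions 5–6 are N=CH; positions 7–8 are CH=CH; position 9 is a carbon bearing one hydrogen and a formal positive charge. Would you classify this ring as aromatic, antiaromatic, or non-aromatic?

Antiaromatic

All ring atoms are sp² and supply a p orbital to the ring (the double-bond atoms are sp², each contributing one p electron; each =N– nitrogen is pyridine-type (lone pair in the sp² plane, one electron in the p orbital); the carbocation has an empty p orbital); the conjugation is uninterrupted.
Counting π electrons: 4 × 2 = 8 from the double-bond units + 0 from the CH(+) atom = 8.
With 8 = 4·2 π electrons, Hückel's rule classifies the planar ring as antiaromatic.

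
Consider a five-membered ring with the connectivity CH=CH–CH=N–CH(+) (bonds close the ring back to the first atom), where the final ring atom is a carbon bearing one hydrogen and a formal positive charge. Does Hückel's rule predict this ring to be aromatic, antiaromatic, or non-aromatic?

Antiaromatic

All ring atoms are sp² and supply a p orbital to the ring (the double-bond atoms are sp², each contributing one p electron; each sp² =N– keeps its lone pair in-plane and puts one electron into the π system; the carbocation has an empty p orbital); the conjugation is uninterrupted.
Counting π electrons: 2 × 2 = 4 from the double-bond units + 0 from the CH(+) atom = 4.
4 is a 4n count (n = 1), so the planar conjugated ring is antiaromatic.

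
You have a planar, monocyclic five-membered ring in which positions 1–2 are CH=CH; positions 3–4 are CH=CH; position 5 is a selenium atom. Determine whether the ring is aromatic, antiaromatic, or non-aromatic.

Aromatic

The p orbitals form a continuous loop: each doubly-bonded ring atom is sp² with one p-orbital electron; the selenium donates one lone pair from its p orbital. The ring is fully conjugated.
Counting π electrons: 2 × 2 = 4 from the double-bond units + 2 from the Se atom = 6.
That gives a 4n+2 count (6, n = 1).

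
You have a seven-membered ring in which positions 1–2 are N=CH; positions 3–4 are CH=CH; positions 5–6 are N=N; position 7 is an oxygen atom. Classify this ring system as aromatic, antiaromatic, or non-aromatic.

The p orbitals form a continuous loop: each doubly-bonded ring atom is sp² with one p-orbital electron; the doubly-bonded nitrogens are pyridine-type — their lone pairs lie in the ring plane, leaving one electron in the p orbital; the oxygen donates one lone pair from its p orbital. The ring is fully conjugated.
π-electron count: 3 × 2 = 6 from the double-bond units + 2 from the O atom = 8.
8 is a 4n count (n = 2), so the planar conjugated ring is antiaromatic.

Antiaromatic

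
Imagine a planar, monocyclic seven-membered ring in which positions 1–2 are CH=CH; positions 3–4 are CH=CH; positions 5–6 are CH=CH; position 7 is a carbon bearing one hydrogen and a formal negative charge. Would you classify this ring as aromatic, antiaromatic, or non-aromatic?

Antiaromatic

Every ring atom contributes a p orbital perpendicular to the ring (every atom in a ring double bond is sp² and brings one electron to the p orbital; the carbanion's lone pair occupies the p orbital), so the π system is cyclic and fully conjugated.
π-electron count: 3 × 2 = 6 from the double-bond units + 2 from the CH(-) atom = 8.
A 4n π count (8, n = 2) in a planar conjugated ring means antiaromatic.
(This ring is the cycloheptatrienyl anion.)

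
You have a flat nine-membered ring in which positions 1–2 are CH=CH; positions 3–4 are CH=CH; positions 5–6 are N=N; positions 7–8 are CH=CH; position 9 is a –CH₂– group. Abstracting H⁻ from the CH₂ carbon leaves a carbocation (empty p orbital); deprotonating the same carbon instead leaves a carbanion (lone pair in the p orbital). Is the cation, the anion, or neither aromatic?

The anion

In both ions every ring atom is sp² and contributes a p orbital, so both rings are fully conjugated.
Cation: 4 × 2 + 0 = 8 π electrons → 4(2), antiaromatic.
Anion: 4 × 2 + 2 = 10 π electrons → 4(2)+2, aromatic.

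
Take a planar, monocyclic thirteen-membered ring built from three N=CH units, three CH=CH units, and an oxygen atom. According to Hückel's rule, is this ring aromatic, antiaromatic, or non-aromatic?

All ring atoms are sp² and supply a p orbital to the ring (the double-bond atoms are sp², each contributing one p electron; the doubly-bonded nitrogens are pyridine-type — their lone pairs lie in the ring plane, leaving one electron in the p orbital; the oxygen donates one lone pair from its p orbital); the conjugation is uninterrupted.
π-electron count: 6 × 2 = 12 from the double-bond units + 2 from the O atom = 14.
14 = 4(3) + 2, which satisfies Hückel's 4n+2 rule.

Aromatic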